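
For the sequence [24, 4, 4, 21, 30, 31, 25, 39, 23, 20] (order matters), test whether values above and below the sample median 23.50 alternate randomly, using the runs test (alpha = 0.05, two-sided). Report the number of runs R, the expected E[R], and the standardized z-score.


Step 1: Compute median = 23.50; label A = above, B = below.
Labels in order: ABBBAAAABB  (n_A = 5, n_B = 5)
Step 2: Count runs R = 4.
Step 3: Under H0 (random ordering), E[R] = 2*n_A*n_B/(n_A+n_B) + 1 = 2*5*5/10 + 1 = 6.0000.
        Var[R] = 2*n_A*n_B*(2*n_A*n_B - n_A - n_B) / ((n_A+n_B)^2 * (n_A+n_B-1)) = 2000/900 = 2.2222.
        SD[R] = 1.4907.
Step 4: Continuity-corrected z = (R + 0.5 - E[R]) / SD[R] = (4 + 0.5 - 6.0000) / 1.4907 = -1.0062.
Step 5: Two-sided p-value via normal approximation = 2*(1 - Phi(|z|)) = 0.314305.
Step 6: alpha = 0.05. fail to reject H0.

R = 4, z = -1.0062, p = 0.314305, fail to reject H0.


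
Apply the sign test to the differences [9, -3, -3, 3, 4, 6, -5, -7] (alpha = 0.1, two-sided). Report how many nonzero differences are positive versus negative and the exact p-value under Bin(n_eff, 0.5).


Step 1: Discard zero differences. Original n = 8; n_eff = number of nonzero differences = 8.
Nonzero differences (with sign): +9, -3, -3, +3, +4, +6, -5, -7
Step 2: Count signs: positive = 4, negative = 4.
Step 3: Under H0: P(positive) = 0.5, so the number of positives S ~ Bin(8, 0.5).
Step 4: Two-sided exact p-value = sum of Bin(8,0.5) probabilities at or below the observed probability = 1.000000.
Step 5: alpha = 0.1. fail to reject H0.

n_eff = 8, pos = 4, neg = 4, p = 1.000000, fail to reject H0.


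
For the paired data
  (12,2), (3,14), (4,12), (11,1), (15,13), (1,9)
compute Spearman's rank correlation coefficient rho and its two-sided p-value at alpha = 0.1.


Step 1: Rank x and y separately (midranks; no ties here).
rank(x): 12->5, 3->2, 4->3, 11->4, 15->6, 1->1
rank(y): 2->2, 14->6, 12->4, 1->1, 13->5, 9->3
Step 2: d_i = R_x(i) - R_y(i); compute d_i^2.
  (5-2)^2=9, (2-6)^2=16, (3-4)^2=1, (4-1)^2=9, (6-5)^2=1, (1-3)^2=4
sum(d^2) = 40.
Step 3: rho = 1 - 6*40 / (6*(6^2 - 1)) = 1 - 240/210 = -0.142857.
Step 4: Under H0, t = rho * sqrt((n-2)/(1-rho^2)) = -0.2887 ~ t(4).
Step 5: Two-sided p-value from the t-distribution with 4 df = 0.787172.
Step 6: alpha = 0.1. fail to reject H0.

rho = -0.1429, p = 0.787172, fail to reject H0 at alpha = 0.1.


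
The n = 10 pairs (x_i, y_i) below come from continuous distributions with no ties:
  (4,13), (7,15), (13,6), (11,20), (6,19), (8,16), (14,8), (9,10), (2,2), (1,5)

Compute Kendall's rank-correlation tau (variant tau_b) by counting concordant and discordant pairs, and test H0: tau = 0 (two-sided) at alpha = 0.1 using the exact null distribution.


Step 1: Enumerate the 45 unordered pairs (i,j) with i<j and classify each by sign(x_j-x_i) * sign(y_j-y_i).
  (1,2):dx=+3,dy=+2->C; (1,3):dx=+9,dy=-7->D; (1,4):dx=+7,dy=+7->C; (1,5):dx=+2,dy=+6->C
  (1,6):dx=+4,dy=+3->C; (1,7):dx=+10,dy=-5->D; (1,8):dx=+5,dy=-3->D; (1,9):dx=-2,dy=-11->C
  (1,10):dx=-3,dy=-8->C; (2,3):dx=+6,dy=-9->D; (2,4):dx=+4,dy=+5->C; (2,5):dx=-1,dy=+4->D
  (2,6):dx=+1,dy=+1->C; (2,7):dx=+7,dy=-7->D; (2,8):dx=+2,dy=-5->D; (2,9):dx=-5,dy=-13->C
  (2,10):dx=-6,dy=-10->C; (3,4):dx=-2,dy=+14->D; (3,5):dx=-7,dy=+13->D; (3,6):dx=-5,dy=+10->D
  (3,7):dx=+1,dy=+2->C; (3,8):dx=-4,dy=+4->D; (3,9):dx=-11,dy=-4->C; (3,10):dx=-12,dy=-1->C
  (4,5):dx=-5,dy=-1->C; (4,6):dx=-3,dy=-4->C; (4,7):dx=+3,dy=-12->D; (4,8):dx=-2,dy=-10->C
  (4,9):dx=-9,dy=-18->C; (4,10):dx=-10,dy=-15->C; (5,6):dx=+2,dy=-3->D; (5,7):dx=+8,dy=-11->D
  (5,8):dx=+3,dy=-9->D; (5,9):dx=-4,dy=-17->C; (5,10):dx=-5,dy=-14->C; (6,7):dx=+6,dy=-8->D
  (6,8):dx=+1,dy=-6->D; (6,9):dx=-6,dy=-14->C; (6,10):dx=-7,dy=-11->C; (7,8):dx=-5,dy=+2->D
  (7,9):dx=-12,dy=-6->C; (7,10):dx=-13,dy=-3->C; (8,9):dx=-7,dy=-8->C; (8,10):dx=-8,dy=-5->C
  (9,10):dx=-1,dy=+3->D
Step 2: C = 26, D = 19, total pairs = 45.
Step 3: tau = (C - D)/(n(n-1)/2) = (26 - 19)/45 = 0.155556.
Step 4: Exact two-sided p-value (enumerate n! = 3628800 permutations of y under H0): p = 0.600654.
Step 5: alpha = 0.1. fail to reject H0.

tau_b = 0.1556 (C=26, D=19), p = 0.600654, fail to reject H0.


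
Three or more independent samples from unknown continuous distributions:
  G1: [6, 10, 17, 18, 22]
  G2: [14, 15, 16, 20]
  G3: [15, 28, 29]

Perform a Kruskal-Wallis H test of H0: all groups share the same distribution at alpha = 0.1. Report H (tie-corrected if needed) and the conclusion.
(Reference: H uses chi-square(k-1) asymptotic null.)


Step 1: Combine all N = 12 observations and assign midranks.
sorted (value, group, rank): (6,G1,1), (10,G1,2), (14,G2,3), (15,G2,4.5), (15,G3,4.5), (16,G2,6), (17,G1,7), (18,G1,8), (20,G2,9), (22,G1,10), (28,G3,11), (29,G3,12)
Step 2: Sum ranks within each group.
R_1 = 28 (n_1 = 5)
R_2 = 22.5 (n_2 = 4)
R_3 = 27.5 (n_3 = 3)
Step 3: H = 12/(N(N+1)) * sum(R_i^2/n_i) - 3(N+1)
     = 12/(12*13) * (28^2/5 + 22.5^2/4 + 27.5^2/3) - 3*13
     = 0.076923 * 535.446 - 39
     = 2.188141.
Step 4: Ties present; correction factor C = 1 - 6/(12^3 - 12) = 0.996503. Corrected H = 2.188141 / 0.996503 = 2.195819.
Step 5: Under H0, H ~ chi^2(2); p-value = 0.333568.
Step 6: alpha = 0.1. fail to reject H0.

H = 2.1958, df = 2, p = 0.333568, fail to reject H0.


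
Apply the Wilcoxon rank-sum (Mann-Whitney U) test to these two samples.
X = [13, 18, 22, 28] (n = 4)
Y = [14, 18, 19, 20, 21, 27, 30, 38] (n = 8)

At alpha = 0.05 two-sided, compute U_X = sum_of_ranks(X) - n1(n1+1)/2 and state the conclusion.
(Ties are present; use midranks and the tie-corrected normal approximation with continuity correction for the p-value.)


Step 1: Combine and sort all 12 observations; assign midranks.
sorted (value, group): (13,X), (14,Y), (18,X), (18,Y), (19,Y), (20,Y), (21,Y), (22,X), (27,Y), (28,X), (30,Y), (38,Y)
ranks: 13->1, 14->2, 18->3.5, 18->3.5, 19->5, 20->6, 21->7, 22->8, 27->9, 28->10, 30->11, 38->12
Step 2: Rank sum for X: R1 = 1 + 3.5 + 8 + 10 = 22.5.
Step 3: U_X = R1 - n1(n1+1)/2 = 22.5 - 4*5/2 = 22.5 - 10 = 12.5.
       U_Y = n1*n2 - U_X = 32 - 12.5 = 19.5.
Step 4: Ties are present, so use the tie-corrected normal approximation (with continuity correction) for the p-value.
Step 5: p-value = 0.609759; compare to alpha = 0.05. fail to reject H0.

U_X = 12.5, p = 0.609759, fail to reject H0 at alpha = 0.05.


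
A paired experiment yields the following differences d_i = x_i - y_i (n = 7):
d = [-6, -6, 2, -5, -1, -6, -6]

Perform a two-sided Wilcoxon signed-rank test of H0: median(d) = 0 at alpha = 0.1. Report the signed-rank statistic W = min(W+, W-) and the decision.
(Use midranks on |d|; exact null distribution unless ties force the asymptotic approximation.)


Step 1: Drop any zero differences (none here) and take |d_i|.
|d| = [6, 6, 2, 5, 1, 6, 6]
Step 2: Midrank |d_i| (ties get averaged ranks).
ranks: |6|->5.5, |6|->5.5, |2|->2, |5|->3, |1|->1, |6|->5.5, |6|->5.5
Step 3: Attach original signs; sum ranks with positive sign and with negative sign.
W+ = 2 = 2
W- = 5.5 + 5.5 + 3 + 1 + 5.5 + 5.5 = 26
(Check: W+ + W- = 28 should equal n(n+1)/2 = 28.)
Step 4: Test statistic W = min(W+, W-) = 2.
Step 5: Ties in |d|, so use the tie-corrected normal approximation.
        E[W] = n(n+1)/4 = 7*8/4 = 14.
        Tie groups: |d|=6 (t=4); sum(t^3 - t) = 60.
        Var[W] = n(n+1)(2n+1)/24 - sum(t^3-t)/48 = 840/24 - 60/48 = 33.75.
        z = (W - E[W]) / sqrt(Var[W]) = (2 - 14) / 5.8095 = -2.0656.
        Two-sided p = 2*Phi(z) = 0.038867.
Step 6: alpha = 0.1. reject H0.

W+ = 2, W- = 26, W = min = 2, p = 0.038867, reject H0.


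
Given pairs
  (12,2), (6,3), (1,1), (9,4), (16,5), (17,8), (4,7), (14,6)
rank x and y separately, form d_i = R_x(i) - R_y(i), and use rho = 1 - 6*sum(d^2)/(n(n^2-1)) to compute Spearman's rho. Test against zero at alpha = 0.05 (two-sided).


Step 1: Rank x and y separately (midranks; no ties here).
rank(x): 12->5, 6->3, 1->1, 9->4, 16->7, 17->8, 4->2, 14->6
rank(y): 2->2, 3->3, 1->1, 4->4, 5->5, 8->8, 7->7, 6->6
Step 2: d_i = R_x(i) - R_y(i); compute d_i^2.
  (5-2)^2=9, (3-3)^2=0, (1-1)^2=0, (4-4)^2=0, (7-5)^2=4, (8-8)^2=0, (2-7)^2=25, (6-6)^2=0
sum(d^2) = 38.
Step 3: rho = 1 - 6*38 / (8*(8^2 - 1)) = 1 - 228/504 = 0.547619.
Step 4: Under H0, t = rho * sqrt((n-2)/(1-rho^2)) = 1.6031 ~ t(6).
Step 5: Two-sided p-value from the t-distribution with 6 df = 0.160026.
Step 6: alpha = 0.05. fail to reject H0.

rho = 0.5476, p = 0.160026, fail to reject H0 at alpha = 0.05.


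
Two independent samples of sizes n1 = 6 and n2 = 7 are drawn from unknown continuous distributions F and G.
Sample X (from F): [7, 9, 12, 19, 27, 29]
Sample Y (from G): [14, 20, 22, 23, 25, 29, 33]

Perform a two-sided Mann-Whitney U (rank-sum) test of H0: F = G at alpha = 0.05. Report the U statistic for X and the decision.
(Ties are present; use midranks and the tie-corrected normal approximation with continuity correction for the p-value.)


Step 1: Combine and sort all 13 observations; assign midranks.
sorted (value, group): (7,X), (9,X), (12,X), (14,Y), (19,X), (20,Y), (22,Y), (23,Y), (25,Y), (27,X), (29,X), (29,Y), (33,Y)
ranks: 7->1, 9->2, 12->3, 14->4, 19->5, 20->6, 22->7, 23->8, 25->9, 27->10, 29->11.5, 29->11.5, 33->13
Step 2: Rank sum for X: R1 = 1 + 2 + 3 + 5 + 10 + 11.5 = 32.5.
Step 3: U_X = R1 - n1(n1+1)/2 = 32.5 - 6*7/2 = 32.5 - 21 = 11.5.
       U_Y = n1*n2 - U_X = 42 - 11.5 = 30.5.
Step 4: Ties are present, so use the tie-corrected normal approximation (with continuity correction) for the p-value.
Step 5: p-value = 0.197926; compare to alpha = 0.05. fail to reject H0.

U_X = 11.5, p = 0.197926, fail to reject H0 at alpha = 0.05.


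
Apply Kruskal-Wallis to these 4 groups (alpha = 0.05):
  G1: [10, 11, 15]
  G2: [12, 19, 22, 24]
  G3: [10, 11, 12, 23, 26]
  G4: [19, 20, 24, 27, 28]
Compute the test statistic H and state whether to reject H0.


Step 1: Combine all N = 17 observations and assign midranks.
sorted (value, group, rank): (10,G1,1.5), (10,G3,1.5), (11,G1,3.5), (11,G3,3.5), (12,G2,5.5), (12,G3,5.5), (15,G1,7), (19,G2,8.5), (19,G4,8.5), (20,G4,10), (22,G2,11), (23,G3,12), (24,G2,13.5), (24,G4,13.5), (26,G3,15), (27,G4,16), (28,G4,17)
Step 2: Sum ranks within each group.
R_1 = 12 (n_1 = 3)
R_2 = 38.5 (n_2 = 4)
R_3 = 37.5 (n_3 = 5)
R_4 = 65 (n_4 = 5)
Step 3: H = 12/(N(N+1)) * sum(R_i^2/n_i) - 3(N+1)
     = 12/(17*18) * (12^2/3 + 38.5^2/4 + 37.5^2/5 + 65^2/5) - 3*18
     = 0.039216 * 1544.81 - 54
     = 6.580882.
Step 4: Ties present; correction factor C = 1 - 30/(17^3 - 17) = 0.993873. Corrected H = 6.580882 / 0.993873 = 6.621455.
Step 5: Under H0, H ~ chi^2(3); p-value = 0.084994.
Step 6: alpha = 0.05. fail to reject H0.

H = 6.6215, df = 3, p = 0.084994, fail to reject H0.


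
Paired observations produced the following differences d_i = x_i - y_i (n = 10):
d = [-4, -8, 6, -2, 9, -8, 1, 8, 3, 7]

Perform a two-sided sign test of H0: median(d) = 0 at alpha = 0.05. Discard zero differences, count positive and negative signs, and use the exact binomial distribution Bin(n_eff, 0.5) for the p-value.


Step 1: Discard zero differences. Original n = 10; n_eff = number of nonzero differences = 10.
Nonzero differences (with sign): -4, -8, +6, -2, +9, -8, +1, +8, +3, +7
Step 2: Count signs: positive = 6, negative = 4.
Step 3: Under H0: P(positive) = 0.5, so the number of positives S ~ Bin(10, 0.5).
Step 4: Two-sided exact p-value = sum of Bin(10,0.5) probabilities at or below the observed probability = 0.753906.
Step 5: alpha = 0.05. fail to reject H0.

n_eff = 10, pos = 6, neg = 4, p = 0.753906, fail to reject H0.


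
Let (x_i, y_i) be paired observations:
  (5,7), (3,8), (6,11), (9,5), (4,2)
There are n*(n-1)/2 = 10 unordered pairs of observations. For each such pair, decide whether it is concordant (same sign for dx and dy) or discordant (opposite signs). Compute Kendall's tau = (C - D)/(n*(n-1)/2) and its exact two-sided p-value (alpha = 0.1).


Step 1: Enumerate the 10 unordered pairs (i,j) with i<j and classify each by sign(x_j-x_i) * sign(y_j-y_i).
  (1,2):dx=-2,dy=+1->D; (1,3):dx=+1,dy=+4->C; (1,4):dx=+4,dy=-2->D; (1,5):dx=-1,dy=-5->C
  (2,3):dx=+3,dy=+3->C; (2,4):dx=+6,dy=-3->D; (2,5):dx=+1,dy=-6->D; (3,4):dx=+3,dy=-6->D
  (3,5):dx=-2,dy=-9->C; (4,5):dx=-5,dy=-3->C
Step 2: C = 5, D = 5, total pairs = 10.
Step 3: tau = (C - D)/(n(n-1)/2) = (5 - 5)/10 = 0.000000.
Step 4: Exact two-sided p-value (enumerate n! = 120 permutations of y under H0): p = 1.000000.
Step 5: alpha = 0.1. fail to reject H0.

tau_b = 0.0000 (C=5, D=5), p = 1.000000, fail to reject H0.


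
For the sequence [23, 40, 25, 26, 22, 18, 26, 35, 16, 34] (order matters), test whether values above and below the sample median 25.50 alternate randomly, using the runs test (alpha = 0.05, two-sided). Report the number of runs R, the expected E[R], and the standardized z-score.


Step 1: Compute median = 25.50; label A = above, B = below.
Labels in order: BABABBAABA  (n_A = 5, n_B = 5)
Step 2: Count runs R = 8.
Step 3: Under H0 (random ordering), E[R] = 2*n_A*n_B/(n_A+n_B) + 1 = 2*5*5/10 + 1 = 6.0000.
        Var[R] = 2*n_A*n_B*(2*n_A*n_B - n_A - n_B) / ((n_A+n_B)^2 * (n_A+n_B-1)) = 2000/900 = 2.2222.
        SD[R] = 1.4907.
Step 4: Continuity-corrected z = (R - 0.5 - E[R]) / SD[R] = (8 - 0.5 - 6.0000) / 1.4907 = 1.0062.
Step 5: Two-sided p-value via normal approximation = 2*(1 - Phi(|z|)) = 0.314305.
Step 6: alpha = 0.05. fail to reject H0.

R = 8, z = 1.0062, p = 0.314305, fail to reject H0.


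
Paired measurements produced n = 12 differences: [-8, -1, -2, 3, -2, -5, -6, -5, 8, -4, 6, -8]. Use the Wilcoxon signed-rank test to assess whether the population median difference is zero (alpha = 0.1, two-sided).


Step 1: Drop any zero differences (none here) and take |d_i|.
|d| = [8, 1, 2, 3, 2, 5, 6, 5, 8, 4, 6, 8]
Step 2: Midrank |d_i| (ties get averaged ranks).
ranks: |8|->11, |1|->1, |2|->2.5, |3|->4, |2|->2.5, |5|->6.5, |6|->8.5, |5|->6.5, |8|->11, |4|->5, |6|->8.5, |8|->11
Step 3: Attach original signs; sum ranks with positive sign and with negative sign.
W+ = 4 + 11 + 8.5 = 23.5
W- = 11 + 1 + 2.5 + 2.5 + 6.5 + 8.5 + 6.5 + 5 + 11 = 54.5
(Check: W+ + W- = 78 should equal n(n+1)/2 = 78.)
Step 4: Test statistic W = min(W+, W-) = 23.5.
Step 5: Ties in |d|, so use the tie-corrected normal approximation.
        E[W] = n(n+1)/4 = 12*13/4 = 39.
        Tie groups: |d|=2 (t=2), |d|=5 (t=2), |d|=6 (t=2), |d|=8 (t=3); sum(t^3 - t) = 42.
        Var[W] = n(n+1)(2n+1)/24 - sum(t^3-t)/48 = 3900/24 - 42/48 = 161.625.
        z = (W - E[W]) / sqrt(Var[W]) = (23.5 - 39) / 12.7132 = -1.2192.
        Two-sided p = 2*Phi(z) = 0.222766.
Step 6: alpha = 0.1. fail to reject H0.

W+ = 23.5, W- = 54.5, W = min = 23.5, p = 0.222766, fail to reject H0.


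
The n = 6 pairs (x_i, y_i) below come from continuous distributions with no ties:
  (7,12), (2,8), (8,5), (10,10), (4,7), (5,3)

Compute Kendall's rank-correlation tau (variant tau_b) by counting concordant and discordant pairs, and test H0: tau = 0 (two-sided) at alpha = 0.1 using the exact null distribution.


Step 1: Enumerate the 15 unordered pairs (i,j) with i<j and classify each by sign(x_j-x_i) * sign(y_j-y_i).
  (1,2):dx=-5,dy=-4->C; (1,3):dx=+1,dy=-7->D; (1,4):dx=+3,dy=-2->D; (1,5):dx=-3,dy=-5->C
  (1,6):dx=-2,dy=-9->C; (2,3):dx=+6,dy=-3->D; (2,4):dx=+8,dy=+2->C; (2,5):dx=+2,dy=-1->D
  (2,6):dx=+3,dy=-5->D; (3,4):dx=+2,dy=+5->C; (3,5):dx=-4,dy=+2->D; (3,6):dx=-3,dy=-2->C
  (4,5):dx=-6,dy=-3->C; (4,6):dx=-5,dy=-7->C; (5,6):dx=+1,dy=-4->D
Step 2: C = 8, D = 7, total pairs = 15.
Step 3: tau = (C - D)/(n(n-1)/2) = (8 - 7)/15 = 0.066667.
Step 4: Exact two-sided p-value (enumerate n! = 720 permutations of y under H0): p = 1.000000.
Step 5: alpha = 0.1. fail to reject H0.

tau_b = 0.0667 (C=8, D=7), p = 1.000000, fail to reject H0.


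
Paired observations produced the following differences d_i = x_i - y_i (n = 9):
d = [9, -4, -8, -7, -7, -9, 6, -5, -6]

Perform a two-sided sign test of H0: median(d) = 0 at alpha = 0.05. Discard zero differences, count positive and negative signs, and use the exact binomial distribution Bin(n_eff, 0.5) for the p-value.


Step 1: Discard zero differences. Original n = 9; n_eff = number of nonzero differences = 9.
Nonzero differences (with sign): +9, -4, -8, -7, -7, -9, +6, -5, -6
Step 2: Count signs: positive = 2, negative = 7.
Step 3: Under H0: P(positive) = 0.5, so the number of positives S ~ Bin(9, 0.5).
Step 4: Two-sided exact p-value = sum of Bin(9,0.5) probabilities at or below the observed probability = 0.179688.
Step 5: alpha = 0.05. fail to reject H0.

n_eff = 9, pos = 2, neg = 7, p = 0.179688, fail to reject H0.


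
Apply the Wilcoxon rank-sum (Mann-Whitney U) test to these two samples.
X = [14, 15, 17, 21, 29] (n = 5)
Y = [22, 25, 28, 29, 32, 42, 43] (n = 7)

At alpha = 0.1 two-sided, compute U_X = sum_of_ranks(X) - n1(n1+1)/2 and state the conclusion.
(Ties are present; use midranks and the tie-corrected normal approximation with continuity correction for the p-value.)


Step 1: Combine and sort all 12 observations; assign midranks.
sorted (value, group): (14,X), (15,X), (17,X), (21,X), (22,Y), (25,Y), (28,Y), (29,X), (29,Y), (32,Y), (42,Y), (43,Y)
ranks: 14->1, 15->2, 17->3, 21->4, 22->5, 25->6, 28->7, 29->8.5, 29->8.5, 32->10, 42->11, 43->12
Step 2: Rank sum for X: R1 = 1 + 2 + 3 + 4 + 8.5 = 18.5.
Step 3: U_X = R1 - n1(n1+1)/2 = 18.5 - 5*6/2 = 18.5 - 15 = 3.5.
       U_Y = n1*n2 - U_X = 35 - 3.5 = 31.5.
Step 4: Ties are present, so use the tie-corrected normal approximation (with continuity correction) for the p-value.
Step 5: p-value = 0.028075; compare to alpha = 0.1. reject H0.

U_X = 3.5, p = 0.028075, reject H0 at alpha = 0.1.


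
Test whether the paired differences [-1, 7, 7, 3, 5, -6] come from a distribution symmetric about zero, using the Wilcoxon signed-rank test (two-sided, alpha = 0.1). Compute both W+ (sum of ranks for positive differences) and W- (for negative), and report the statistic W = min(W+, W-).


Step 1: Drop any zero differences (none here) and take |d_i|.
|d| = [1, 7, 7, 3, 5, 6]
Step 2: Midrank |d_i| (ties get averaged ranks).
ranks: |1|->1, |7|->5.5, |7|->5.5, |3|->2, |5|->3, |6|->4
Step 3: Attach original signs; sum ranks with positive sign and with negative sign.
W+ = 5.5 + 5.5 + 2 + 3 = 16
W- = 1 + 4 = 5
(Check: W+ + W- = 21 should equal n(n+1)/2 = 21.)
Step 4: Test statistic W = min(W+, W-) = 5.
Step 5: Ties in |d|, so use the tie-corrected normal approximation.
        E[W] = n(n+1)/4 = 6*7/4 = 10.5.
        Tie groups: |d|=7 (t=2); sum(t^3 - t) = 6.
        Var[W] = n(n+1)(2n+1)/24 - sum(t^3-t)/48 = 546/24 - 6/48 = 22.625.
        z = (W - E[W]) / sqrt(Var[W]) = (5 - 10.5) / 4.7566 = -1.1563.
        Two-sided p = 2*Phi(z) = 0.247561.
Step 6: alpha = 0.1. fail to reject H0.

W+ = 16, W- = 5, W = min = 5, p = 0.247561, fail to reject H0.


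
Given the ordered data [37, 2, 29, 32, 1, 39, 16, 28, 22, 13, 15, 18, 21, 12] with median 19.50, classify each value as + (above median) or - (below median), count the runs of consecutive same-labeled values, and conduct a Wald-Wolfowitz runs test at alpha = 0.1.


Step 1: Compute median = 19.50; label A = above, B = below.
Labels in order: ABAABABAABBBAB  (n_A = 7, n_B = 7)
Step 2: Count runs R = 10.
Step 3: Under H0 (random ordering), E[R] = 2*n_A*n_B/(n_A+n_B) + 1 = 2*7*7/14 + 1 = 8.0000.
        Var[R] = 2*n_A*n_B*(2*n_A*n_B - n_A - n_B) / ((n_A+n_B)^2 * (n_A+n_B-1)) = 8232/2548 = 3.2308.
        SD[R] = 1.7974.
Step 4: Continuity-corrected z = (R - 0.5 - E[R]) / SD[R] = (10 - 0.5 - 8.0000) / 1.7974 = 0.8345.
Step 5: Two-sided p-value via normal approximation = 2*(1 - Phi(|z|)) = 0.403986.
Step 6: alpha = 0.1. fail to reject H0.

R = 10, z = 0.8345, p = 0.403986, fail to reject H0.


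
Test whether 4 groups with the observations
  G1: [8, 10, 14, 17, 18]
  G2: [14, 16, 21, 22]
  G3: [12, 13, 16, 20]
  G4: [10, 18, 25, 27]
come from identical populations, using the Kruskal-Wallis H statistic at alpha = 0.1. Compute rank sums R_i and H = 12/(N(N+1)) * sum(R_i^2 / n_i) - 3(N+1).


Step 1: Combine all N = 17 observations and assign midranks.
sorted (value, group, rank): (8,G1,1), (10,G1,2.5), (10,G4,2.5), (12,G3,4), (13,G3,5), (14,G1,6.5), (14,G2,6.5), (16,G2,8.5), (16,G3,8.5), (17,G1,10), (18,G1,11.5), (18,G4,11.5), (20,G3,13), (21,G2,14), (22,G2,15), (25,G4,16), (27,G4,17)
Step 2: Sum ranks within each group.
R_1 = 31.5 (n_1 = 5)
R_2 = 44 (n_2 = 4)
R_3 = 30.5 (n_3 = 4)
R_4 = 47 (n_4 = 4)
Step 3: H = 12/(N(N+1)) * sum(R_i^2/n_i) - 3(N+1)
     = 12/(17*18) * (31.5^2/5 + 44^2/4 + 30.5^2/4 + 47^2/4) - 3*18
     = 0.039216 * 1467.26 - 54
     = 3.539706.
Step 4: Ties present; correction factor C = 1 - 24/(17^3 - 17) = 0.995098. Corrected H = 3.539706 / 0.995098 = 3.557143.
Step 5: Under H0, H ~ chi^2(3); p-value = 0.313426.
Step 6: alpha = 0.1. fail to reject H0.

H = 3.5571, df = 3, p = 0.313426, fail to reject H0.


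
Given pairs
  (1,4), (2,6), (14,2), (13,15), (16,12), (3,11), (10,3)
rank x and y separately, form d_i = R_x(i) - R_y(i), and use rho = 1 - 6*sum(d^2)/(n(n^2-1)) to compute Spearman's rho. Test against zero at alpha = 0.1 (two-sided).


Step 1: Rank x and y separately (midranks; no ties here).
rank(x): 1->1, 2->2, 14->6, 13->5, 16->7, 3->3, 10->4
rank(y): 4->3, 6->4, 2->1, 15->7, 12->6, 11->5, 3->2
Step 2: d_i = R_x(i) - R_y(i); compute d_i^2.
  (1-3)^2=4, (2-4)^2=4, (6-1)^2=25, (5-7)^2=4, (7-6)^2=1, (3-5)^2=4, (4-2)^2=4
sum(d^2) = 46.
Step 3: rho = 1 - 6*46 / (7*(7^2 - 1)) = 1 - 276/336 = 0.178571.
Step 4: Under H0, t = rho * sqrt((n-2)/(1-rho^2)) = 0.4058 ~ t(5).
Step 5: Two-sided p-value from the t-distribution with 5 df = 0.701658.
Step 6: alpha = 0.1. fail to reject H0.

rho = 0.1786, p = 0.701658, fail to reject H0 at alpha = 0.1.


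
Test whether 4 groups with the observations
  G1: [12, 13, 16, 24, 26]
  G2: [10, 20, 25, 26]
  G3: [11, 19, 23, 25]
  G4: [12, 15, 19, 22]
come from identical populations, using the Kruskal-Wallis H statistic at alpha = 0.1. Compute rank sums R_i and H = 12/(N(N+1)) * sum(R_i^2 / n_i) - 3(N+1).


Step 1: Combine all N = 17 observations and assign midranks.
sorted (value, group, rank): (10,G2,1), (11,G3,2), (12,G1,3.5), (12,G4,3.5), (13,G1,5), (15,G4,6), (16,G1,7), (19,G3,8.5), (19,G4,8.5), (20,G2,10), (22,G4,11), (23,G3,12), (24,G1,13), (25,G2,14.5), (25,G3,14.5), (26,G1,16.5), (26,G2,16.5)
Step 2: Sum ranks within each group.
R_1 = 45 (n_1 = 5)
R_2 = 42 (n_2 = 4)
R_3 = 37 (n_3 = 4)
R_4 = 29 (n_4 = 4)
Step 3: H = 12/(N(N+1)) * sum(R_i^2/n_i) - 3(N+1)
     = 12/(17*18) * (45^2/5 + 42^2/4 + 37^2/4 + 29^2/4) - 3*18
     = 0.039216 * 1398.5 - 54
     = 0.843137.
Step 4: Ties present; correction factor C = 1 - 24/(17^3 - 17) = 0.995098. Corrected H = 0.843137 / 0.995098 = 0.847291.
Step 5: Under H0, H ~ chi^2(3); p-value = 0.838125.
Step 6: alpha = 0.1. fail to reject H0.

H = 0.8473, df = 3, p = 0.838125, fail to reject H0.


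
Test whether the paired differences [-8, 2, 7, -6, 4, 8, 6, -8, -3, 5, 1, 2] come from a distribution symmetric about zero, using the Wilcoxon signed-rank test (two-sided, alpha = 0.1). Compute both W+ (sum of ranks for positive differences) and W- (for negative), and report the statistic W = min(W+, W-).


Step 1: Drop any zero differences (none here) and take |d_i|.
|d| = [8, 2, 7, 6, 4, 8, 6, 8, 3, 5, 1, 2]
Step 2: Midrank |d_i| (ties get averaged ranks).
ranks: |8|->11, |2|->2.5, |7|->9, |6|->7.5, |4|->5, |8|->11, |6|->7.5, |8|->11, |3|->4, |5|->6, |1|->1, |2|->2.5
Step 3: Attach original signs; sum ranks with positive sign and with negative sign.
W+ = 2.5 + 9 + 5 + 11 + 7.5 + 6 + 1 + 2.5 = 44.5
W- = 11 + 7.5 + 11 + 4 = 33.5
(Check: W+ + W- = 78 should equal n(n+1)/2 = 78.)
Step 4: Test statistic W = min(W+, W-) = 33.5.
Step 5: Ties in |d|, so use the tie-corrected normal approximation.
        E[W] = n(n+1)/4 = 12*13/4 = 39.
        Tie groups: |d|=2 (t=2), |d|=6 (t=2), |d|=8 (t=3); sum(t^3 - t) = 36.
        Var[W] = n(n+1)(2n+1)/24 - sum(t^3-t)/48 = 3900/24 - 36/48 = 161.75.
        z = (W - E[W]) / sqrt(Var[W]) = (33.5 - 39) / 12.7181 = -0.4325.
        Two-sided p = 2*Phi(z) = 0.665411.
Step 6: alpha = 0.1. fail to reject H0.

W+ = 44.5, W- = 33.5, W = min = 33.5, p = 0.665411, fail to reject H0.


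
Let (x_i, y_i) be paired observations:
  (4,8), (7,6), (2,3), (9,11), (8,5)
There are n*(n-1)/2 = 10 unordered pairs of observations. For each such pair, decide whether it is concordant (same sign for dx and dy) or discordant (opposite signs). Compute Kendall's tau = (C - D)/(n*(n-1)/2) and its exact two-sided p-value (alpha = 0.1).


Step 1: Enumerate the 10 unordered pairs (i,j) with i<j and classify each by sign(x_j-x_i) * sign(y_j-y_i).
  (1,2):dx=+3,dy=-2->D; (1,3):dx=-2,dy=-5->C; (1,4):dx=+5,dy=+3->C; (1,5):dx=+4,dy=-3->D
  (2,3):dx=-5,dy=-3->C; (2,4):dx=+2,dy=+5->C; (2,5):dx=+1,dy=-1->D; (3,4):dx=+7,dy=+8->C
  (3,5):dx=+6,dy=+2->C; (4,5):dx=-1,dy=-6->C
Step 2: C = 7, D = 3, total pairs = 10.
Step 3: tau = (C - D)/(n(n-1)/2) = (7 - 3)/10 = 0.400000.
Step 4: Exact two-sided p-value (enumerate n! = 120 permutations of y under H0): p = 0.483333.
Step 5: alpha = 0.1. fail to reject H0.

tau_b = 0.4000 (C=7, D=3), p = 0.483333, fail to reject H0.


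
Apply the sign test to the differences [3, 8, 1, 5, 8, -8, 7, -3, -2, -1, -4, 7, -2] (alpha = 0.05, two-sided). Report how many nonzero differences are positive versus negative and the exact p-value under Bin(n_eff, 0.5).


Step 1: Discard zero differences. Original n = 13; n_eff = number of nonzero differences = 13.
Nonzero differences (with sign): +3, +8, +1, +5, +8, -8, +7, -3, -2, -1, -4, +7, -2
Step 2: Count signs: positive = 7, negative = 6.
Step 3: Under H0: P(positive) = 0.5, so the number of positives S ~ Bin(13, 0.5).
Step 4: Two-sided exact p-value = sum of Bin(13,0.5) probabilities at or below the observed probability = 1.000000.
Step 5: alpha = 0.05. fail to reject H0.

n_eff = 13, pos = 7, neg = 6, p = 1.000000, fail to reject H0.


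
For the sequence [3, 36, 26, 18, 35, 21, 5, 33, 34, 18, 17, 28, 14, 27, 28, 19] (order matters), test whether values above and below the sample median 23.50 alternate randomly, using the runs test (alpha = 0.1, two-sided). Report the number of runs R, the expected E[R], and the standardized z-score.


Step 1: Compute median = 23.50; label A = above, B = below.
Labels in order: BAABABBAABBABAAB  (n_A = 8, n_B = 8)
Step 2: Count runs R = 11.
Step 3: Under H0 (random ordering), E[R] = 2*n_A*n_B/(n_A+n_B) + 1 = 2*8*8/16 + 1 = 9.0000.
        Var[R] = 2*n_A*n_B*(2*n_A*n_B - n_A - n_B) / ((n_A+n_B)^2 * (n_A+n_B-1)) = 14336/3840 = 3.7333.
        SD[R] = 1.9322.
Step 4: Continuity-corrected z = (R - 0.5 - E[R]) / SD[R] = (11 - 0.5 - 9.0000) / 1.9322 = 0.7763.
Step 5: Two-sided p-value via normal approximation = 2*(1 - Phi(|z|)) = 0.437558.
Step 6: alpha = 0.1. fail to reject H0.

R = 11, z = 0.7763, p = 0.437558, fail to reject H0.


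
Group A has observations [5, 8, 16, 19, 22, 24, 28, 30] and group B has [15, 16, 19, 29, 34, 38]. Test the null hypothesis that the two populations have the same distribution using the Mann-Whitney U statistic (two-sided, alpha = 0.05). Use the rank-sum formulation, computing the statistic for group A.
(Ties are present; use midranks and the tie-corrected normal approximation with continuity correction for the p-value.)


Step 1: Combine and sort all 14 observations; assign midranks.
sorted (value, group): (5,X), (8,X), (15,Y), (16,X), (16,Y), (19,X), (19,Y), (22,X), (24,X), (28,X), (29,Y), (30,X), (34,Y), (38,Y)
ranks: 5->1, 8->2, 15->3, 16->4.5, 16->4.5, 19->6.5, 19->6.5, 22->8, 24->9, 28->10, 29->11, 30->12, 34->13, 38->14
Step 2: Rank sum for X: R1 = 1 + 2 + 4.5 + 6.5 + 8 + 9 + 10 + 12 = 53.
Step 3: U_X = R1 - n1(n1+1)/2 = 53 - 8*9/2 = 53 - 36 = 17.
       U_Y = n1*n2 - U_X = 48 - 17 = 31.
Step 4: Ties are present, so use the tie-corrected normal approximation (with continuity correction) for the p-value.
Step 5: p-value = 0.400350; compare to alpha = 0.05. fail to reject H0.

U_X = 17, p = 0.400350, fail to reject H0 at alpha = 0.05.


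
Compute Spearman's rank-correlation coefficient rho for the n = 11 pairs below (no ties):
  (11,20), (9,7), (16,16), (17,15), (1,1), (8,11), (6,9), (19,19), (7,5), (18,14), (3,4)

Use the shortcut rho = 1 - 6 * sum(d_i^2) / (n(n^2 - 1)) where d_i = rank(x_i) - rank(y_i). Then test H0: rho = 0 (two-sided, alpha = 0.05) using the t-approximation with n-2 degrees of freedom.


Step 1: Rank x and y separately (midranks; no ties here).
rank(x): 11->7, 9->6, 16->8, 17->9, 1->1, 8->5, 6->3, 19->11, 7->4, 18->10, 3->2
rank(y): 20->11, 7->4, 16->9, 15->8, 1->1, 11->6, 9->5, 19->10, 5->3, 14->7, 4->2
Step 2: d_i = R_x(i) - R_y(i); compute d_i^2.
  (7-11)^2=16, (6-4)^2=4, (8-9)^2=1, (9-8)^2=1, (1-1)^2=0, (5-6)^2=1, (3-5)^2=4, (11-10)^2=1, (4-3)^2=1, (10-7)^2=9, (2-2)^2=0
sum(d^2) = 38.
Step 3: rho = 1 - 6*38 / (11*(11^2 - 1)) = 1 - 228/1320 = 0.827273.
Step 4: Under H0, t = rho * sqrt((n-2)/(1-rho^2)) = 4.4176 ~ t(9).
Step 5: Two-sided p-value from the t-distribution with 9 df = 0.001677.
Step 6: alpha = 0.05. reject H0.

rho = 0.8273, p = 0.001677, reject H0 at alpha = 0.05.


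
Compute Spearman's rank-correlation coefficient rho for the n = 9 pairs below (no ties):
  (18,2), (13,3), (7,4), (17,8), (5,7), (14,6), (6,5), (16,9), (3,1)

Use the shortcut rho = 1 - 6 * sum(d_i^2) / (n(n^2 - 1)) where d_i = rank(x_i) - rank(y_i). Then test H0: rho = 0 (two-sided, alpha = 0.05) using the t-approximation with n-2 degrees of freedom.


Step 1: Rank x and y separately (midranks; no ties here).
rank(x): 18->9, 13->5, 7->4, 17->8, 5->2, 14->6, 6->3, 16->7, 3->1
rank(y): 2->2, 3->3, 4->4, 8->8, 7->7, 6->6, 5->5, 9->9, 1->1
Step 2: d_i = R_x(i) - R_y(i); compute d_i^2.
  (9-2)^2=49, (5-3)^2=4, (4-4)^2=0, (8-8)^2=0, (2-7)^2=25, (6-6)^2=0, (3-5)^2=4, (7-9)^2=4, (1-1)^2=0
sum(d^2) = 86.
Step 3: rho = 1 - 6*86 / (9*(9^2 - 1)) = 1 - 516/720 = 0.283333.
Step 4: Under H0, t = rho * sqrt((n-2)/(1-rho^2)) = 0.7817 ~ t(7).
Step 5: Two-sided p-value from the t-distribution with 7 df = 0.460030.
Step 6: alpha = 0.05. fail to reject H0.

rho = 0.2833, p = 0.460030, fail to reject H0 at alpha = 0.05.


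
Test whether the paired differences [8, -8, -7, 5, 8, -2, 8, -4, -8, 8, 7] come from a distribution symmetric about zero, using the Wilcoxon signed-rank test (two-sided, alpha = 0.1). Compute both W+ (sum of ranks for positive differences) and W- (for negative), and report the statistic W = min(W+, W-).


Step 1: Drop any zero differences (none here) and take |d_i|.
|d| = [8, 8, 7, 5, 8, 2, 8, 4, 8, 8, 7]
Step 2: Midrank |d_i| (ties get averaged ranks).
ranks: |8|->8.5, |8|->8.5, |7|->4.5, |5|->3, |8|->8.5, |2|->1, |8|->8.5, |4|->2, |8|->8.5, |8|->8.5, |7|->4.5
Step 3: Attach original signs; sum ranks with positive sign and with negative sign.
W+ = 8.5 + 3 + 8.5 + 8.5 + 8.5 + 4.5 = 41.5
W- = 8.5 + 4.5 + 1 + 2 + 8.5 = 24.5
(Check: W+ + W- = 66 should equal n(n+1)/2 = 66.)
Step 4: Test statistic W = min(W+, W-) = 24.5.
Step 5: Ties in |d|, so use the tie-corrected normal approximation.
        E[W] = n(n+1)/4 = 11*12/4 = 33.
        Tie groups: |d|=7 (t=2), |d|=8 (t=6); sum(t^3 - t) = 216.
        Var[W] = n(n+1)(2n+1)/24 - sum(t^3-t)/48 = 3036/24 - 216/48 = 122.
        z = (W - E[W]) / sqrt(Var[W]) = (24.5 - 33) / 11.0454 = -0.7696.
        Two-sided p = 2*Phi(z) = 0.441565.
Step 6: alpha = 0.1. fail to reject H0.

W+ = 41.5, W- = 24.5, W = min = 24.5, p = 0.441565, fail to reject H0.


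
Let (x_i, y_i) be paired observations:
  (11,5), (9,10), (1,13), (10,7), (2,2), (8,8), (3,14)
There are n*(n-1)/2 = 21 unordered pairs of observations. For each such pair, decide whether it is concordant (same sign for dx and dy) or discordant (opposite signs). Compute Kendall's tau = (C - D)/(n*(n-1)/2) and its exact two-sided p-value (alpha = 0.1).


Step 1: Enumerate the 21 unordered pairs (i,j) with i<j and classify each by sign(x_j-x_i) * sign(y_j-y_i).
  (1,2):dx=-2,dy=+5->D; (1,3):dx=-10,dy=+8->D; (1,4):dx=-1,dy=+2->D; (1,5):dx=-9,dy=-3->C
  (1,6):dx=-3,dy=+3->D; (1,7):dx=-8,dy=+9->D; (2,3):dx=-8,dy=+3->D; (2,4):dx=+1,dy=-3->D
  (2,5):dx=-7,dy=-8->C; (2,6):dx=-1,dy=-2->C; (2,7):dx=-6,dy=+4->D; (3,4):dx=+9,dy=-6->D
  (3,5):dx=+1,dy=-11->D; (3,6):dx=+7,dy=-5->D; (3,7):dx=+2,dy=+1->C; (4,5):dx=-8,dy=-5->C
  (4,6):dx=-2,dy=+1->D; (4,7):dx=-7,dy=+7->D; (5,6):dx=+6,dy=+6->C; (5,7):dx=+1,dy=+12->C
  (6,7):dx=-5,dy=+6->D
Step 2: C = 7, D = 14, total pairs = 21.
Step 3: tau = (C - D)/(n(n-1)/2) = (7 - 14)/21 = -0.333333.
Step 4: Exact two-sided p-value (enumerate n! = 5040 permutations of y under H0): p = 0.381349.
Step 5: alpha = 0.1. fail to reject H0.

tau_b = -0.3333 (C=7, D=14), p = 0.381349, fail to reject H0.


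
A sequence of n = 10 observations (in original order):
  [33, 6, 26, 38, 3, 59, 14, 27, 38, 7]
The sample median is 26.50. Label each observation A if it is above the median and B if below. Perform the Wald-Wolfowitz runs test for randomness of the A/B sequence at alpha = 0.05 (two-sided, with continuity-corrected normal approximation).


Step 1: Compute median = 26.50; label A = above, B = below.
Labels in order: ABBABABAAB  (n_A = 5, n_B = 5)
Step 2: Count runs R = 8.
Step 3: Under H0 (random ordering), E[R] = 2*n_A*n_B/(n_A+n_B) + 1 = 2*5*5/10 + 1 = 6.0000.
        Var[R] = 2*n_A*n_B*(2*n_A*n_B - n_A - n_B) / ((n_A+n_B)^2 * (n_A+n_B-1)) = 2000/900 = 2.2222.
        SD[R] = 1.4907.
Step 4: Continuity-corrected z = (R - 0.5 - E[R]) / SD[R] = (8 - 0.5 - 6.0000) / 1.4907 = 1.0062.
Step 5: Two-sided p-value via normal approximation = 2*(1 - Phi(|z|)) = 0.314305.
Step 6: alpha = 0.05. fail to reject H0.

R = 8, z = 1.0062, p = 0.314305, fail to reject H0.


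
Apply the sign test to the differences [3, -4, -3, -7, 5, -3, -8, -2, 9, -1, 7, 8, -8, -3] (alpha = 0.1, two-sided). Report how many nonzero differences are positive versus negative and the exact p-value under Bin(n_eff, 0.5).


Step 1: Discard zero differences. Original n = 14; n_eff = number of nonzero differences = 14.
Nonzero differences (with sign): +3, -4, -3, -7, +5, -3, -8, -2, +9, -1, +7, +8, -8, -3
Step 2: Count signs: positive = 5, negative = 9.
Step 3: Under H0: P(positive) = 0.5, so the number of positives S ~ Bin(14, 0.5).
Step 4: Two-sided exact p-value = sum of Bin(14,0.5) probabilities at or below the observed probability = 0.423950.
Step 5: alpha = 0.1. fail to reject H0.

n_eff = 14, pos = 5, neg = 9, p = 0.423950, fail to reject H0.


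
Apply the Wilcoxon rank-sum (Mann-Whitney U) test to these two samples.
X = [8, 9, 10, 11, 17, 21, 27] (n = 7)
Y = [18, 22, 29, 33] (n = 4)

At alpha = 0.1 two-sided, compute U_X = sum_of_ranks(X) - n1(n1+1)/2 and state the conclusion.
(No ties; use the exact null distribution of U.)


Step 1: Combine and sort all 11 observations; assign midranks.
sorted (value, group): (8,X), (9,X), (10,X), (11,X), (17,X), (18,Y), (21,X), (22,Y), (27,X), (29,Y), (33,Y)
ranks: 8->1, 9->2, 10->3, 11->4, 17->5, 18->6, 21->7, 22->8, 27->9, 29->10, 33->11
Step 2: Rank sum for X: R1 = 1 + 2 + 3 + 4 + 5 + 7 + 9 = 31.
Step 3: U_X = R1 - n1(n1+1)/2 = 31 - 7*8/2 = 31 - 28 = 3.
       U_Y = n1*n2 - U_X = 28 - 3 = 25.
Step 4: No ties, so the exact null distribution of U (based on enumerating the C(11,7) = 330 equally likely rank assignments) gives the two-sided p-value.
Step 5: p-value = 0.042424; compare to alpha = 0.1. reject H0.

U_X = 3, p = 0.042424, reject H0 at alpha = 0.1.


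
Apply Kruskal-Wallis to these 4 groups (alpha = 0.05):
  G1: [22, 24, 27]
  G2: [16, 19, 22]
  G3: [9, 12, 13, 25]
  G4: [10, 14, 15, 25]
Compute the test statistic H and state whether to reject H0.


Step 1: Combine all N = 14 observations and assign midranks.
sorted (value, group, rank): (9,G3,1), (10,G4,2), (12,G3,3), (13,G3,4), (14,G4,5), (15,G4,6), (16,G2,7), (19,G2,8), (22,G1,9.5), (22,G2,9.5), (24,G1,11), (25,G3,12.5), (25,G4,12.5), (27,G1,14)
Step 2: Sum ranks within each group.
R_1 = 34.5 (n_1 = 3)
R_2 = 24.5 (n_2 = 3)
R_3 = 20.5 (n_3 = 4)
R_4 = 25.5 (n_4 = 4)
Step 3: H = 12/(N(N+1)) * sum(R_i^2/n_i) - 3(N+1)
     = 12/(14*15) * (34.5^2/3 + 24.5^2/3 + 20.5^2/4 + 25.5^2/4) - 3*15
     = 0.057143 * 864.458 - 45
     = 4.397619.
Step 4: Ties present; correction factor C = 1 - 12/(14^3 - 14) = 0.995604. Corrected H = 4.397619 / 0.995604 = 4.417035.
Step 5: Under H0, H ~ chi^2(3); p-value = 0.219811.
Step 6: alpha = 0.05. fail to reject H0.

H = 4.4170, df = 3, p = 0.219811, fail to reject H0.


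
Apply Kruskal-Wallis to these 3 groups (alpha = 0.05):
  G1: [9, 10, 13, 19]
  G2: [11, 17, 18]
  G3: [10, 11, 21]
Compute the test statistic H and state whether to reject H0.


Step 1: Combine all N = 10 observations and assign midranks.
sorted (value, group, rank): (9,G1,1), (10,G1,2.5), (10,G3,2.5), (11,G2,4.5), (11,G3,4.5), (13,G1,6), (17,G2,7), (18,G2,8), (19,G1,9), (21,G3,10)
Step 2: Sum ranks within each group.
R_1 = 18.5 (n_1 = 4)
R_2 = 19.5 (n_2 = 3)
R_3 = 17 (n_3 = 3)
Step 3: H = 12/(N(N+1)) * sum(R_i^2/n_i) - 3(N+1)
     = 12/(10*11) * (18.5^2/4 + 19.5^2/3 + 17^2/3) - 3*11
     = 0.109091 * 308.646 - 33
     = 0.670455.
Step 4: Ties present; correction factor C = 1 - 12/(10^3 - 10) = 0.987879. Corrected H = 0.670455 / 0.987879 = 0.678681.
Step 5: Under H0, H ~ chi^2(2); p-value = 0.712240.
Step 6: alpha = 0.05. fail to reject H0.

H = 0.6787, df = 2, p = 0.712240, fail to reject H0.


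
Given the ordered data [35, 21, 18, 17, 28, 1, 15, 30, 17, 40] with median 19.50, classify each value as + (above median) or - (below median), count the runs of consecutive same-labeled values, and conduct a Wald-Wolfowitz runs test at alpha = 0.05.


Step 1: Compute median = 19.50; label A = above, B = below.
Labels in order: AABBABBABA  (n_A = 5, n_B = 5)
Step 2: Count runs R = 7.
Step 3: Under H0 (random ordering), E[R] = 2*n_A*n_B/(n_A+n_B) + 1 = 2*5*5/10 + 1 = 6.0000.
        Var[R] = 2*n_A*n_B*(2*n_A*n_B - n_A - n_B) / ((n_A+n_B)^2 * (n_A+n_B-1)) = 2000/900 = 2.2222.
        SD[R] = 1.4907.
Step 4: Continuity-corrected z = (R - 0.5 - E[R]) / SD[R] = (7 - 0.5 - 6.0000) / 1.4907 = 0.3354.
Step 5: Two-sided p-value via normal approximation = 2*(1 - Phi(|z|)) = 0.737316.
Step 6: alpha = 0.05. fail to reject H0.

R = 7, z = 0.3354, p = 0.737316, fail to reject H0.


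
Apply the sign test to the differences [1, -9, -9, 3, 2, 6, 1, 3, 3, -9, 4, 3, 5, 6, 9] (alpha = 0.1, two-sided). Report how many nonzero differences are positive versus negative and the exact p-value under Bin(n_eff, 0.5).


Step 1: Discard zero differences. Original n = 15; n_eff = number of nonzero differences = 15.
Nonzero differences (with sign): +1, -9, -9, +3, +2, +6, +1, +3, +3, -9, +4, +3, +5, +6, +9
Step 2: Count signs: positive = 12, negative = 3.
Step 3: Under H0: P(positive) = 0.5, so the number of positives S ~ Bin(15, 0.5).
Step 4: Two-sided exact p-value = sum of Bin(15,0.5) probabilities at or below the observed probability = 0.035156.
Step 5: alpha = 0.1. reject H0.

n_eff = 15, pos = 12, neg = 3, p = 0.035156, reject H0.


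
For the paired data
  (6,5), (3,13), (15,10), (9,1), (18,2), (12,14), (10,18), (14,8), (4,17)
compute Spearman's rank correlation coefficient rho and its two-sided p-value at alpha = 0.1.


Step 1: Rank x and y separately (midranks; no ties here).
rank(x): 6->3, 3->1, 15->8, 9->4, 18->9, 12->6, 10->5, 14->7, 4->2
rank(y): 5->3, 13->6, 10->5, 1->1, 2->2, 14->7, 18->9, 8->4, 17->8
Step 2: d_i = R_x(i) - R_y(i); compute d_i^2.
  (3-3)^2=0, (1-6)^2=25, (8-5)^2=9, (4-1)^2=9, (9-2)^2=49, (6-7)^2=1, (5-9)^2=16, (7-4)^2=9, (2-8)^2=36
sum(d^2) = 154.
Step 3: rho = 1 - 6*154 / (9*(9^2 - 1)) = 1 - 924/720 = -0.283333.
Step 4: Under H0, t = rho * sqrt((n-2)/(1-rho^2)) = -0.7817 ~ t(7).
Step 5: Two-sided p-value from the t-distribution with 7 df = 0.460030.
Step 6: alpha = 0.1. fail to reject H0.

rho = -0.2833, p = 0.460030, fail to reject H0 at alpha = 0.1.


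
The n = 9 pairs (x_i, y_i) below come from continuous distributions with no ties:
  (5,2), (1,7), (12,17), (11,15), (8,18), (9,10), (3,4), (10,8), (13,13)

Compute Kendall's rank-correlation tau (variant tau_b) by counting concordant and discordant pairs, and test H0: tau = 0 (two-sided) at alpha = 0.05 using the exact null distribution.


Step 1: Enumerate the 36 unordered pairs (i,j) with i<j and classify each by sign(x_j-x_i) * sign(y_j-y_i).
  (1,2):dx=-4,dy=+5->D; (1,3):dx=+7,dy=+15->C; (1,4):dx=+6,dy=+13->C; (1,5):dx=+3,dy=+16->C
  (1,6):dx=+4,dy=+8->C; (1,7):dx=-2,dy=+2->D; (1,8):dx=+5,dy=+6->C; (1,9):dx=+8,dy=+11->C
  (2,3):dx=+11,dy=+10->C; (2,4):dx=+10,dy=+8->C; (2,5):dx=+7,dy=+11->C; (2,6):dx=+8,dy=+3->C
  (2,7):dx=+2,dy=-3->D; (2,8):dx=+9,dy=+1->C; (2,9):dx=+12,dy=+6->C; (3,4):dx=-1,dy=-2->C
  (3,5):dx=-4,dy=+1->D; (3,6):dx=-3,dy=-7->C; (3,7):dx=-9,dy=-13->C; (3,8):dx=-2,dy=-9->C
  (3,9):dx=+1,dy=-4->D; (4,5):dx=-3,dy=+3->D; (4,6):dx=-2,dy=-5->C; (4,7):dx=-8,dy=-11->C
  (4,8):dx=-1,dy=-7->C; (4,9):dx=+2,dy=-2->D; (5,6):dx=+1,dy=-8->D; (5,7):dx=-5,dy=-14->C
  (5,8):dx=+2,dy=-10->D; (5,9):dx=+5,dy=-5->D; (6,7):dx=-6,dy=-6->C; (6,8):dx=+1,dy=-2->D
  (6,9):dx=+4,dy=+3->C; (7,8):dx=+7,dy=+4->C; (7,9):dx=+10,dy=+9->C; (8,9):dx=+3,dy=+5->C
Step 2: C = 25, D = 11, total pairs = 36.
Step 3: tau = (C - D)/(n(n-1)/2) = (25 - 11)/36 = 0.388889.
Step 4: Exact two-sided p-value (enumerate n! = 362880 permutations of y under H0): p = 0.180181.
Step 5: alpha = 0.05. fail to reject H0.

tau_b = 0.3889 (C=25, D=11), p = 0.180181, fail to reject H0.
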